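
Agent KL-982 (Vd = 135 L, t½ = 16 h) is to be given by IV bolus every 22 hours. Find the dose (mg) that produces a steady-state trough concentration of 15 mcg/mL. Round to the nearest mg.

τ/t½ = 22/16 ≈ 1.375, so f = (1/2)^(22/16) ≈ 0.385553.
Cmin,ss = (D/Vd)·f/(1−f), so D = Cmin,ss·Vd·(1−f)/f.
D = 15 × 135 × (1−f)/f ≈ 15 × 135 × 1.59368 ≈ 3227.20 mg.

3227 mg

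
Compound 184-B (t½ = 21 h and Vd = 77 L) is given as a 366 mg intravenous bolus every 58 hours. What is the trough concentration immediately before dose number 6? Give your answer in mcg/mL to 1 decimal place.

f = (1/2)^(τ/t½) = (1/2)^(58/21) ≈ 0.1474.
C₀ = D/Vd = 366/77 ≈ 4.753 mcg/mL.
Before the 6th dose, 5 doses have been given. Superposition: Cmin = C₀·(f + f² + … + f^5).
≈ 4.753 × (0.1474 + 0.0217 + 0.0032 + 0.0005 + 0.0001) ≈ 4.753 × 0.1729 ≈ 0.822 mcg/mL.

0.8 mcg/mL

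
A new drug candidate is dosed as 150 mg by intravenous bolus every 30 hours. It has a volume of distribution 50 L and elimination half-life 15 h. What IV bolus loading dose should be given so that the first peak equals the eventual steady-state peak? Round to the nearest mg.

f = (1/2)^(30/15) ≈ 0.250000; accumulation ratio R = 1/(1−f) ≈ 1.33333.
Loading dose to hit Cmax,ss on first dose: D_load = D_maint·R ≈ 150 × 1.33333 ≈ 200.00 mg.

200 mg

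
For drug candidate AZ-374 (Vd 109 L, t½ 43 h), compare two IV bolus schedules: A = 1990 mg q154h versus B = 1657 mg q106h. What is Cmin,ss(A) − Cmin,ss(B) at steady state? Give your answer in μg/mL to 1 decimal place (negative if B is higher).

Regimen A: f = (1/2)^(154/43) ≈ 0.0835; Cmin,ss = (1990/109)·f/(1−f) ≈ 1.663 μg/mL.
Regimen B: f = (1/2)^(106/43) ≈ 0.1811; Cmin,ss = (1657/109)·f/(1−f) ≈ 3.362 μg/mL.
Difference ≈ 1.663 − 3.362 ≈ -1.699 μg/mL.

-1.7 μg/mL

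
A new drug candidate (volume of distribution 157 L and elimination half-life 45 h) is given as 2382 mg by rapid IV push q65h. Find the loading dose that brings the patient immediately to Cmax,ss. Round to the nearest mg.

3766 mg

f = (1/2)^(65/45) ≈ 0.367434; accumulation ratio R = 1/(1−f) ≈ 1.58086.
Loading dose to hit Cmax,ss on first dose: D_load = D_maint·R ≈ 2382 × 1.58086 ≈ 3765.61 mg.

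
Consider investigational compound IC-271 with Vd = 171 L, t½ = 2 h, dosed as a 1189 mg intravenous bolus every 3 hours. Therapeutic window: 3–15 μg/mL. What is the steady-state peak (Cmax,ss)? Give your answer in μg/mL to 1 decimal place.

τ/t½ = 3/2 ≈ 1.5, so fraction remaining f = (1/2)^(3/2) ≈ 0.3536.
Accumulation ratio R = 1/(1 − f) ≈ 1/0.6464 ≈ 1.5470.
Each bolus raises the concentration by D/Vd = 1189/171 ≈ 6.953 μg/mL.
Steady-state peak Cmax,ss = C₀·R ≈ 6.953 × 1.5470 ≈ 10.756 μg/mL.
Peak 10.8 μg/mL vs MTC 15 μg/mL: below toxic threshold.

10.8 μg/mL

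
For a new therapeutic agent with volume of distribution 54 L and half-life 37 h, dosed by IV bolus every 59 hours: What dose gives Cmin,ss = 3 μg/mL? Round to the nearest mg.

τ/t½ = 59/37 ≈ 1.5946, so f = (1/2)^(59/37) ≈ 0.331115.
Cmin,ss = (D/Vd)·f/(1−f), so D = Cmin,ss·Vd·(1−f)/f.
D = 3 × 54 × (1−f)/f ≈ 3 × 54 × 2.02010 ≈ 327.26 mg.

327 mg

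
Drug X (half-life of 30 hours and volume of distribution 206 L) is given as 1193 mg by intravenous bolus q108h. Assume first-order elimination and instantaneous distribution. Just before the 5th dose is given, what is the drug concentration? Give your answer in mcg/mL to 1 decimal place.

0.5 mcg/mL

f = (1/2)^(τ/t½) = (1/2)^(108/30) ≈ 0.0825.
C₀ = D/Vd = 1193/206 ≈ 5.791 mcg/mL.
Before the 5th dose, 4 doses have been given. Superposition: Cmin = C₀·(f + f² + … + f^4).
≈ 5.791 × (0.0825 + 0.0068 + 0.0006 + 0.0000) ≈ 5.791 × 0.0899 ≈ 0.521 mcg/mL.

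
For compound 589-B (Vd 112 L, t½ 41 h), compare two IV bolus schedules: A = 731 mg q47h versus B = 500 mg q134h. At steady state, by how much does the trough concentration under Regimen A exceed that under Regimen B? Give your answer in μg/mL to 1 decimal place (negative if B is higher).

Regimen A: f = (1/2)^(47/41) ≈ 0.4518; Cmin,ss = (731/112)·f/(1−f) ≈ 5.379 μg/mL.
Regimen B: f = (1/2)^(134/41) ≈ 0.1038; Cmin,ss = (500/112)·f/(1−f) ≈ 0.517 μg/mL.
Difference ≈ 5.379 − 0.517 ≈ 4.862 μg/mL.

4.9 μg/mL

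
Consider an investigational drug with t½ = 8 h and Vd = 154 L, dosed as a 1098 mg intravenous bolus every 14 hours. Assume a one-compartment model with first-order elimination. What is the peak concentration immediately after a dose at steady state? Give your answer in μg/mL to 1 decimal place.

k = ln2/t½ = ln2/8 ≈ 0.086643 h⁻¹; fraction remaining f = e^(−kτ) = e^(−0.086643×14) ≈ 0.2973.
At steady state, accumulation factor R = 1/(1 − e^(−kτ)) ≈ 1.4231.
Each bolus raises the concentration by D/Vd = 1098/154 ≈ 7.130 μg/mL.
Steady-state peak Cmax,ss = C₀·R ≈ 7.130 × 1.4231 ≈ 10.147 μg/mL.

10.1 μg/mL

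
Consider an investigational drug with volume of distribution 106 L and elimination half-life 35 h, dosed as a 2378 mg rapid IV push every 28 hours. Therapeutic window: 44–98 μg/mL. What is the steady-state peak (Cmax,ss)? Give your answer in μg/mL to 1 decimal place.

52.7 μg/mL

τ/t½ = 28/35 ≈ 0.8, so fraction remaining f = (1/2)^(28/35) ≈ 0.5743.
At steady state, accumulation factor R = 1/(1 − e^(−kτ)) ≈ 2.3491.
Single-dose peak C₀ = D/Vd = 2378/106 ≈ 22.434 μg/mL.
Cmax,ss = C₀/(1 − f) ≈ 22.434/0.4257 ≈ 52.699 μg/mL.
Peak 52.7 μg/mL vs MTC 98 μg/mL: below toxic threshold.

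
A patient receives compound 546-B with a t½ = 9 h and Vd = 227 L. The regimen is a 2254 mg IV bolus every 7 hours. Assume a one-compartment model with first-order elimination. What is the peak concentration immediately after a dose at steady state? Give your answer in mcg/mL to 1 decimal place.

23.8 mcg/mL

τ/t½ = 7/9 ≈ 0.77778, so fraction remaining f = (1/2)^(7/9) ≈ 0.5833.
Accumulation ratio R = 1/(1 − f) ≈ 1/0.4167 ≈ 2.3998.
Single-dose peak C₀ = D/Vd = 2254/227 ≈ 9.930 mcg/mL.
Steady-state peak Cmax,ss = C₀·R ≈ 9.930 × 2.3998 ≈ 23.830 mcg/mL.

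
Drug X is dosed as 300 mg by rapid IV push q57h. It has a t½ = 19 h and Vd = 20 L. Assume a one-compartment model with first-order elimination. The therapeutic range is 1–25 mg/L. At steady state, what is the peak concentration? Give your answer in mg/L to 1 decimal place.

τ = 57 h = 3 half-lives, so f = (1/2)^3 = 0.125.
Accumulation ratio R = 1/(1 − f) = 1/0.875 = 8/7.
Single-dose peak C₀ = D/Vd = 300/20 = 15 mg/L.
Steady-state peak Cmax,ss = C₀·R = 15 × 8/7 ≈ 17.143 mg/L.
Peak 17.1 mg/L vs MTC 25 mg/L: below toxic threshold.

17.1 mg/L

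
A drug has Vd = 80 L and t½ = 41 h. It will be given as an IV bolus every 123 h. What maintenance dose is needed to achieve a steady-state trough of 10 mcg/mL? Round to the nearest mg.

τ/t½ = 123/41 ≈ 3, so f = (1/2)^(123/41) ≈ 0.125000.
Cmin,ss = (D/Vd)·f/(1−f), so D = Cmin,ss·Vd·(1−f)/f.
D = 10 × 80 × (1−f)/f ≈ 10 × 80 × 7.00000 ≈ 5600.00 mg.

5600 mg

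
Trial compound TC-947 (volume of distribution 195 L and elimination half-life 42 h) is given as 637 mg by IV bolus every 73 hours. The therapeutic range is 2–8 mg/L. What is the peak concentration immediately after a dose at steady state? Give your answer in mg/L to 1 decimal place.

Over one 73-h interval, 73/42 ≈ 1.7381 half-lives elapse, leaving f ≈ 0.2998 of each dose.
Accumulation ratio R = 1/(1 − f) ≈ 1/0.7002 ≈ 1.4282.
Each bolus raises the concentration by D/Vd = 637/195 ≈ 3.267 mg/L.
Cmax,ss = C₀/(1 − f) ≈ 3.267/0.7002 ≈ 4.666 mg/L.
Peak 4.7 mg/L vs MTC 8 mg/L: below toxic threshold.

4.7 mg/L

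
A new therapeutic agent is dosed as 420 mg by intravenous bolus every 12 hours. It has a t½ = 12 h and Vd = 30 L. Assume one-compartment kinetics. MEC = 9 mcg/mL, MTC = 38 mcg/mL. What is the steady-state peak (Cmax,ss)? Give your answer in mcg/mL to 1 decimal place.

28.0 mcg/mL

The dosing interval is 1 half-life, so f = 2^(−1) = 0.5.
At steady state, R = 1/(1 − 0.5) = 2/1.
Single-dose peak C₀ = D/Vd = 420/30 = 14 mcg/mL.
Steady-state peak Cmax,ss = C₀·R = 14 × 2/1 ≈ 28.000 mcg/mL.
Peak 28.0 mcg/mL vs MTC 38 mcg/mL: below toxic threshold.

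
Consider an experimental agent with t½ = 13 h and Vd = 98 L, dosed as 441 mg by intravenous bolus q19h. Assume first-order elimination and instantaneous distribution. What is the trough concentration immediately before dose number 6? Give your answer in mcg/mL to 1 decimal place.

2.5 mcg/mL

f = (1/2)^(τ/t½) = (1/2)^(19/13) ≈ 0.3631.
C₀ = D/Vd = 441/98 ≈ 4.500 mcg/mL.
Before the 6th dose, 5 doses have been given. Superposition: Cmin = C₀·(f + f² + … + f^5).
≈ 4.500 × (0.3631 + 0.1318 + 0.0479 + 0.0174 + 0.0063) ≈ 4.500 × 0.5665 ≈ 2.549 mcg/mL.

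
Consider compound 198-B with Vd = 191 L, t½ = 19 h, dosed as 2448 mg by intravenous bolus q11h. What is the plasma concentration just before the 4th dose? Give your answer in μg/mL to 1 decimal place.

18.2 μg/mL

f = (1/2)^(τ/t½) = (1/2)^(11/19) ≈ 0.6695.
C₀ = D/Vd = 2448/191 ≈ 12.817 μg/mL.
Before the 4th dose, 3 doses have been given. Superposition: Cmin = C₀·(f + f² + … + f^3).
≈ 12.817 × (0.6695 + 0.4482 + 0.3001) ≈ 12.817 × 1.4178 ≈ 18.172 μg/mL.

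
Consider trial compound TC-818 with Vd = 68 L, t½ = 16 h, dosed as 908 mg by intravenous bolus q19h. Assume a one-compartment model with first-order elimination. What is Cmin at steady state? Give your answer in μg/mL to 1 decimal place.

k = ln2/t½ = ln2/16 ≈ 0.043322 h⁻¹; fraction remaining f = e^(−kτ) = e^(−0.043322×19) ≈ 0.4391.
At steady state, accumulation factor R = 1/(1 − e^(−kτ)) ≈ 1.7828.
Each bolus raises the concentration by D/Vd = 908/68 ≈ 13.353 μg/mL.
Cmax,ss = C₀/(1 − f) ≈ 13.353/0.5609 ≈ 23.806 μg/mL.
One interval later, Cmin,ss = Cmax,ss·e^(−kτ) ≈ 23.806 × 0.4391 ≈ 10.453 μg/mL.

10.5 μg/mL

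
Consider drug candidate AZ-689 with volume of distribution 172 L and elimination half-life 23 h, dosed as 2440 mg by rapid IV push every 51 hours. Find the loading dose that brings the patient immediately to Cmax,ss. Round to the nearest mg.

f = (1/2)^(51/23) ≈ 0.215030; accumulation ratio R = 1/(1−f) ≈ 1.27393.
Loading dose to hit Cmax,ss on first dose: D_load = D_maint·R ≈ 2440 × 1.27393 ≈ 3108.39 mg.

3108 mg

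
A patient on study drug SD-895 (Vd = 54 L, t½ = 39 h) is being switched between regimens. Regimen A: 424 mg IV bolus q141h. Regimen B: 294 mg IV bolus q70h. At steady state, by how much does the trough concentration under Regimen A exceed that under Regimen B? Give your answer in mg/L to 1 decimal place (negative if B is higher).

Regimen A: f = (1/2)^(141/39) ≈ 0.0816; Cmin,ss = (424/54)·f/(1−f) ≈ 0.698 mg/L.
Regimen B: f = (1/2)^(70/39) ≈ 0.2882; Cmin,ss = (294/54)·f/(1−f) ≈ 2.204 mg/L.
Difference ≈ 0.698 − 2.204 ≈ -1.506 mg/L.

-1.5 mg/L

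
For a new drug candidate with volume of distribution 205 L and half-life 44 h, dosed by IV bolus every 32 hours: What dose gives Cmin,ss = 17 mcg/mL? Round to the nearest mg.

τ/t½ = 32/44 ≈ 0.72727, so f = (1/2)^(32/44) ≈ 0.604045.
Cmin,ss = (D/Vd)·f/(1−f), so D = Cmin,ss·Vd·(1−f)/f.
D = 17 × 205 × (1−f)/f ≈ 17 × 205 × 0.65551 ≈ 2284.45 mg.

2284 mg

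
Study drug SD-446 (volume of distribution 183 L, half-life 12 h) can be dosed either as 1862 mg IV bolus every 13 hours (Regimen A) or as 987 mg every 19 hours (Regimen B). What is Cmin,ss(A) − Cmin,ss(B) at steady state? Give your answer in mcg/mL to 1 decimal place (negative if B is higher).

Regimen A: f = (1/2)^(13/12) ≈ 0.4719; Cmin,ss = (1862/183)·f/(1−f) ≈ 9.092 mcg/mL.
Regimen B: f = (1/2)^(19/12) ≈ 0.3337; Cmin,ss = (987/183)·f/(1−f) ≈ 2.701 mcg/mL.
Difference ≈ 9.092 − 2.701 ≈ 6.391 mcg/mL.

6.4 mcg/mL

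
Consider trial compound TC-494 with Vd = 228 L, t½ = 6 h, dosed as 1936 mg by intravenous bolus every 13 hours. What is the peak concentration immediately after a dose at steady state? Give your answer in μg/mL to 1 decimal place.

10.9 μg/mL

τ/t½ = 13/6 ≈ 2.1667, so fraction remaining f = (1/2)^(13/6) ≈ 0.2227.
Accumulation ratio R = 1/(1 − f) ≈ 1/0.7773 ≈ 1.2865.
Each bolus raises the concentration by D/Vd = 1936/228 ≈ 8.491 μg/mL.
Cmax,ss = C₀/(1 − f) ≈ 8.491/0.7773 ≈ 10.924 μg/mL.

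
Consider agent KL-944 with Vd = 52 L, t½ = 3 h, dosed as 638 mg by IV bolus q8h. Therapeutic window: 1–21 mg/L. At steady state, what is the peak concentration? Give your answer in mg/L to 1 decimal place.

τ/t½ = 8/3 ≈ 2.6667, so fraction remaining f = (1/2)^(8/3) ≈ 0.1575.
Accumulation ratio R = 1/(1 − f) ≈ 1/0.8425 ≈ 1.1869.
Each bolus raises the concentration by D/Vd = 638/52 ≈ 12.269 mg/L.
Steady-state peak Cmax,ss = C₀·R ≈ 12.269 × 1.1869 ≈ 14.562 mg/L.
Peak 14.6 mg/L vs MTC 21 mg/L: below toxic threshold.

14.6 mg/L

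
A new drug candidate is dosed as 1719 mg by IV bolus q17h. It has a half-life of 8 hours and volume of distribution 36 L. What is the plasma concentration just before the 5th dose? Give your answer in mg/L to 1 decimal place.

14.2 mg/L

f = (1/2)^(τ/t½) = (1/2)^(17/8) ≈ 0.2293.
C₀ = D/Vd = 1719/36 ≈ 47.750 mg/L.
Before the 5th dose, 4 doses have been given. Superposition: Cmin = C₀·(f + f² + … + f^4).
≈ 47.750 × (0.2293 + 0.0526 + 0.0121 + 0.0028) ≈ 47.750 × 0.2968 ≈ 14.172 mg/L.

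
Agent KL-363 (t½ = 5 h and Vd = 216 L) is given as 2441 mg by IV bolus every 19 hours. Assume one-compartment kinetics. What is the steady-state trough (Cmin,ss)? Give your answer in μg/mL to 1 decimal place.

k = ln2/t½ = ln2/5 ≈ 0.138629 h⁻¹; fraction remaining f = e^(−kτ) = e^(−0.138629×19) ≈ 0.0718.
Single-dose peak C₀ = D/Vd = 2441/216 ≈ 11.301 μg/mL.
Steady-state trough Cmin,ss = C₀·f/(1−f) ≈ 11.301 × 0.0718/0.9282 ≈ 0.874 μg/mL.

0.9 μg/mL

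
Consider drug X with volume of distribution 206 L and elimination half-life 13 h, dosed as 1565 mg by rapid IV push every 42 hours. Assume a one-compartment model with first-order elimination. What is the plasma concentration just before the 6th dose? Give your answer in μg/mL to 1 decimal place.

f = (1/2)^(τ/t½) = (1/2)^(42/13) ≈ 0.1065.
C₀ = D/Vd = 1565/206 ≈ 7.597 μg/mL.
Before the 6th dose, 5 doses have been given. Superposition: Cmin = C₀·(f + f² + … + f^5).
≈ 7.597 × (0.1065 + 0.0113 + 0.0012 + 0.0001 + 0.0000) ≈ 7.597 × 0.1191 ≈ 0.905 μg/mL.

0.9 μg/mL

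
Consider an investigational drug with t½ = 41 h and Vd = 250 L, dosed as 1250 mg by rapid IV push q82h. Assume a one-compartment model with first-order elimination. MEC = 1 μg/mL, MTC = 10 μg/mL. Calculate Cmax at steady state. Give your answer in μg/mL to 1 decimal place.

6.7 μg/mL

The dosing interval is 2 half-lives, so f = 2^(−2) = 0.25.
At steady state, R = 1/(1 − 0.25) = 4/3.
Single-dose peak C₀ = D/Vd = 1250/250 = 5 μg/mL.
Steady-state peak Cmax,ss = C₀·R = 5 × 4/3 ≈ 6.667 μg/mL.
Peak 6.7 μg/mL vs MTC 10 μg/mL: below toxic threshold.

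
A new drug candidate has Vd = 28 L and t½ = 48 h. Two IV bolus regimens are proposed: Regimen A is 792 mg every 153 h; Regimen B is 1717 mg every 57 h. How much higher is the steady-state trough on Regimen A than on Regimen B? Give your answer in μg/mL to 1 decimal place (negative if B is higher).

Regimen A: f = (1/2)^(153/48) ≈ 0.1098; Cmin,ss = (792/28)·f/(1−f) ≈ 3.489 μg/mL.
Regimen B: f = (1/2)^(57/48) ≈ 0.4391; Cmin,ss = (1717/28)·f/(1−f) ≈ 48.005 μg/mL.
Difference ≈ 3.489 − 48.005 ≈ -44.516 μg/mL.

-44.5 μg/mL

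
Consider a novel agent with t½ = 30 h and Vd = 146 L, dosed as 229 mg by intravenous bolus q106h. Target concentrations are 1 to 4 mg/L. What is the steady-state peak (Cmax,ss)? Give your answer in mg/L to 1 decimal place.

Over one 106-h interval, 106/30 ≈ 3.5333 half-lives elapse, leaving f ≈ 0.0864 of each dose.
At steady state, accumulation factor R = 1/(1 − e^(−kτ)) ≈ 1.0946.
Each bolus raises the concentration by D/Vd = 229/146 ≈ 1.568 mg/L.
Cmax,ss = C₀/(1 − f) ≈ 1.568/0.9136 ≈ 1.716 mg/L.
Peak 1.7 mg/L vs MTC 4 mg/L: below toxic threshold.

1.7 mg/L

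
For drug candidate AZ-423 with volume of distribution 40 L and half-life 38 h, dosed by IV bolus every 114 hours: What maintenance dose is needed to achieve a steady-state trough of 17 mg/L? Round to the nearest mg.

4760 mg

τ/t½ = 114/38 ≈ 3, so f = (1/2)^(114/38) ≈ 0.125000.
Cmin,ss = (D/Vd)·f/(1−f), so D = Cmin,ss·Vd·(1−f)/f.
D = 17 × 40 × (1−f)/f ≈ 17 × 40 × 7.00000 ≈ 4760.00 mg.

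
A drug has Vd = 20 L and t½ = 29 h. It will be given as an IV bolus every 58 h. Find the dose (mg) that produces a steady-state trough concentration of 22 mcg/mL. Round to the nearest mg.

τ/t½ = 58/29 ≈ 2, so f = (1/2)^(58/29) ≈ 0.250000.
Cmin,ss = (D/Vd)·f/(1−f), so D = Cmin,ss·Vd·(1−f)/f.
D = 22 × 20 × (1−f)/f ≈ 22 × 20 × 3.00000 ≈ 1320.00 mg.

1320 mg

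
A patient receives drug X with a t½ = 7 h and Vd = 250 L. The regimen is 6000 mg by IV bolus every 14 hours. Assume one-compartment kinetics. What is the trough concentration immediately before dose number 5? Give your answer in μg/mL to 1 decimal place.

f = (1/2)^(τ/t½) = (1/2)^(14/7) ≈ 0.2500.
C₀ = D/Vd = 6000/250 ≈ 24.000 μg/mL.
Before the 5th dose, 4 doses have been given. Superposition: Cmin = C₀·(f + f² + … + f^4).
≈ 24.000 × (0.2500 + 0.0625 + 0.0156 + 0.0039) ≈ 24.000 × 0.3320 ≈ 7.968 μg/mL.

8.0 μg/mL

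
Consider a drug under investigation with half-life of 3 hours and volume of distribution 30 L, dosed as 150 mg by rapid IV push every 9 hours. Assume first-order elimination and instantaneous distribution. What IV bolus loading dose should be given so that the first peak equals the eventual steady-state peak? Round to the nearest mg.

171 mg

f = (1/2)^(9/3) ≈ 0.125000; accumulation ratio R = 1/(1−f) ≈ 1.14286.
Loading dose to hit Cmax,ss on first dose: D_load = D_maint·R ≈ 150 × 1.14286 ≈ 171.43 mg.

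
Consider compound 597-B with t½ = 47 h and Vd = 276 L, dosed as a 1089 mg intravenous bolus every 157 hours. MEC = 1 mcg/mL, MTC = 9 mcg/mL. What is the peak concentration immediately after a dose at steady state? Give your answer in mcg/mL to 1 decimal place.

τ/t½ = 157/47 ≈ 3.3404, so fraction remaining f = (1/2)^(157/47) ≈ 0.0987.
Accumulation ratio R = 1/(1 − f) ≈ 1/0.9013 ≈ 1.1095.
Single-dose peak C₀ = D/Vd = 1089/276 ≈ 3.946 mcg/mL.
Steady-state peak Cmax,ss = C₀·R ≈ 3.946 × 1.1095 ≈ 4.378 mcg/mL.
Peak 4.4 mcg/mL vs MTC 9 mcg/mL: below toxic threshold.

4.4 mcg/mL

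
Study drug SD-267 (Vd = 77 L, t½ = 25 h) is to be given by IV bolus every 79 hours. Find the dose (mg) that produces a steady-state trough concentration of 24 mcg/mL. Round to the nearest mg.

τ/t½ = 79/25 ≈ 3.16, so f = (1/2)^(79/25) ≈ 0.111878.
Cmin,ss = (D/Vd)·f/(1−f), so D = Cmin,ss·Vd·(1−f)/f.
D = 24 × 77 × (1−f)/f ≈ 24 × 77 × 7.93831 ≈ 14670.00 mg.

14670 mg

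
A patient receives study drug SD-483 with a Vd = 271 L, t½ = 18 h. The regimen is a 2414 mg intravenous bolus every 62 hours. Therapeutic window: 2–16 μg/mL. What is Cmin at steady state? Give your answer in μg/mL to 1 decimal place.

k = ln2/t½ = ln2/18 ≈ 0.038508 h⁻¹; fraction remaining f = e^(−kτ) = e^(−0.038508×62) ≈ 0.0919.
Single-dose peak C₀ = D/Vd = 2414/271 ≈ 8.908 μg/mL.
Steady-state trough Cmin,ss = C₀·f/(1−f) ≈ 8.908 × 0.0919/0.9081 ≈ 0.901 μg/mL.
Trough 0.9 μg/mL vs MEC 2 μg/mL: subtherapeutic.

0.9 μg/mL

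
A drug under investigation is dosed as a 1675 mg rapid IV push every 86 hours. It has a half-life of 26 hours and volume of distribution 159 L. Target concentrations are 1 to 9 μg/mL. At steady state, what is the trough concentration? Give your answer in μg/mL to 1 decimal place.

τ/t½ = 86/26 ≈ 3.3077, so fraction remaining f = (1/2)^(86/26) ≈ 0.1010.
At steady state, accumulation factor R = 1/(1 − e^(−kτ)) ≈ 1.1123.
Each bolus raises the concentration by D/Vd = 1675/159 ≈ 10.535 μg/mL.
Steady-state peak Cmax,ss = C₀·R ≈ 10.535 × 1.1123 ≈ 11.718 μg/mL.
One interval later, Cmin,ss = Cmax,ss·e^(−kτ) ≈ 11.718 × 0.1010 ≈ 1.184 μg/mL.
Trough 1.2 μg/mL vs MEC 1 μg/mL: adequate.

1.2 μg/mL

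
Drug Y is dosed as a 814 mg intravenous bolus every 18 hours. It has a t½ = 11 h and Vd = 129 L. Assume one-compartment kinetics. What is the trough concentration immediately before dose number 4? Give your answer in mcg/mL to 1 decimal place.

f = (1/2)^(τ/t½) = (1/2)^(18/11) ≈ 0.3217.
C₀ = D/Vd = 814/129 ≈ 6.310 mcg/mL.
Before the 4th dose, 3 doses have been given. Superposition: Cmin = C₀·(f + f² + … + f^3).
≈ 6.310 × (0.3217 + 0.1035 + 0.0333) ≈ 6.310 × 0.4585 ≈ 2.893 mcg/mL.

2.9 mcg/mL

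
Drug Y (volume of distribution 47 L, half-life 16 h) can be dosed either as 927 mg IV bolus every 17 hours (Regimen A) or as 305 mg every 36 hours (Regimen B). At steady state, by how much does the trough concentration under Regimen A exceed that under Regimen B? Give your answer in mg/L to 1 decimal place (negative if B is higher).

16.4 mg/L

Regimen A: f = (1/2)^(17/16) ≈ 0.4788; Cmin,ss = (927/47)·f/(1−f) ≈ 18.119 mg/L.
Regimen B: f = (1/2)^(36/16) ≈ 0.2102; Cmin,ss = (305/47)·f/(1−f) ≈ 1.727 mg/L.
Difference ≈ 18.119 − 1.727 ≈ 16.392 mg/L.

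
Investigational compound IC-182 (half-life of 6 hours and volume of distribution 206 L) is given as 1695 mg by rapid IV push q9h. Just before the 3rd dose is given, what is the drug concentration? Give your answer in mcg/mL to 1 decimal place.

f = (1/2)^(τ/t½) = (1/2)^(9/6) ≈ 0.3536.
C₀ = D/Vd = 1695/206 ≈ 8.228 mcg/mL.
Before the 3rd dose, 2 doses have been given. Superposition: Cmin = C₀·(f + f²).
≈ 8.228 × (0.3536 + 0.1250) ≈ 8.228 × 0.4786 ≈ 3.938 mcg/mL.

3.9 mcg/mL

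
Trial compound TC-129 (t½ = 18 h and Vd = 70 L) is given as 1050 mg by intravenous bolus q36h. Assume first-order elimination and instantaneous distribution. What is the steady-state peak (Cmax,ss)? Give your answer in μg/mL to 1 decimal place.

The dosing interval is 2 half-lives, so f = 2^(−2) = 0.25.
At steady state, R = 1/(1 − 0.25) = 4/3.
Single-dose peak C₀ = D/Vd = 1050/70 = 15 μg/mL.
Steady-state peak Cmax,ss = C₀·R = 15 × 4/3 ≈ 20.000 μg/mL.

20.0 μg/mL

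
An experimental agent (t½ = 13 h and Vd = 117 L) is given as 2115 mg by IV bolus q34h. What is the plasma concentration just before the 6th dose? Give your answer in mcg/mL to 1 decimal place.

f = (1/2)^(τ/t½) = (1/2)^(34/13) ≈ 0.1632.
C₀ = D/Vd = 2115/117 ≈ 18.077 mcg/mL.
Before the 6th dose, 5 doses have been given. Superposition: Cmin = C₀·(f + f² + … + f^5).
≈ 18.077 × (0.1632 + 0.0266 + 0.0043 + 0.0007 + 0.0001) ≈ 18.077 × 0.1949 ≈ 3.523 mcg/mL.

3.5 mcg/mL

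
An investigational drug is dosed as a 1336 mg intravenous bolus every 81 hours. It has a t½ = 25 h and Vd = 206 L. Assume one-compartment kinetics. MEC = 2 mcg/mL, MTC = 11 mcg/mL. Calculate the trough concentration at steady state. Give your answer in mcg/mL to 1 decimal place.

0.8 mcg/mL

Over one 81-h interval, 81/25 ≈ 3.24 half-lives elapse, leaving f ≈ 0.1058 of each dose.
Accumulation ratio R = 1/(1 − f) ≈ 1/0.8942 ≈ 1.1183.
Each bolus raises the concentration by D/Vd = 1336/206 ≈ 6.485 mcg/mL.
Cmax,ss = C₀/(1 − f) ≈ 6.485/0.8942 ≈ 7.252 mcg/mL.
One interval later, Cmin,ss = Cmax,ss·e^(−kτ) ≈ 7.252 × 0.1058 ≈ 0.767 mcg/mL.
Trough 0.8 mcg/mL vs MEC 2 mcg/mL: subtherapeutic.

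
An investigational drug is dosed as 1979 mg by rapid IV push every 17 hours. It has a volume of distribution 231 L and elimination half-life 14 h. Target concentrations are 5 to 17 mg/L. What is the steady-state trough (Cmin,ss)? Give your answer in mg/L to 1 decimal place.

6.5 mg/L

k = ln2/t½ = ln2/14 ≈ 0.049511 h⁻¹; fraction remaining f = e^(−kτ) = e^(−0.049511×17) ≈ 0.4310.
Accumulation ratio R = 1/(1 − f) ≈ 1/0.5690 ≈ 1.7575.
Single-dose peak C₀ = D/Vd = 1979/231 ≈ 8.567 mg/L.
Steady-state peak Cmax,ss = C₀·R ≈ 8.567 × 1.7575 ≈ 15.057 mg/L.
One interval later, Cmin,ss = Cmax,ss·e^(−kτ) ≈ 15.057 × 0.4310 ≈ 6.490 mg/L.
Trough 6.5 mg/L vs MEC 5 mg/L: adequate.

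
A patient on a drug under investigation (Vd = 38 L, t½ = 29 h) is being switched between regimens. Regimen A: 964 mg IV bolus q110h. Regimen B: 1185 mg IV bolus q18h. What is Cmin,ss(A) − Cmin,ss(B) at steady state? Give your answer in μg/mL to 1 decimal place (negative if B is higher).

-56.0 μg/mL

Regimen A: f = (1/2)^(110/29) ≈ 0.0721; Cmin,ss = (964/38)·f/(1−f) ≈ 1.971 μg/mL.
Regimen B: f = (1/2)^(18/29) ≈ 0.6504; Cmin,ss = (1185/38)·f/(1−f) ≈ 58.015 μg/mL.
Difference ≈ 1.971 − 58.015 ≈ -56.044 μg/mL.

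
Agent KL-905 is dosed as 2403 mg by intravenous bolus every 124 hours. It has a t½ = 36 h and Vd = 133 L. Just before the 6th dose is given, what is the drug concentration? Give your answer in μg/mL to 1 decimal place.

1.8 μg/mL

f = (1/2)^(τ/t½) = (1/2)^(124/36) ≈ 0.0919.
C₀ = D/Vd = 2403/133 ≈ 18.068 μg/mL.
Before the 6th dose, 5 doses have been given. Superposition: Cmin = C₀·(f + f² + … + f^5).
≈ 18.068 × (0.0919 + 0.0084 + 0.0008 + 0.0001 + 0.0000) ≈ 18.068 × 0.1012 ≈ 1.828 μg/mL.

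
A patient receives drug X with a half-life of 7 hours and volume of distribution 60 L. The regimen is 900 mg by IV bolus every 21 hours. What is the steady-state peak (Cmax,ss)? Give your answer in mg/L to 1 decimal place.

τ = 21 h = 3 half-lives, so f = (1/2)^3 = 0.125.
At steady state, R = 1/(1 − 0.125) = 8/7.
Single-dose peak C₀ = D/Vd = 900/60 = 15 mg/L.
Steady-state peak Cmax,ss = C₀·R = 15 × 8/7 ≈ 17.143 mg/L.

17.1 mg/L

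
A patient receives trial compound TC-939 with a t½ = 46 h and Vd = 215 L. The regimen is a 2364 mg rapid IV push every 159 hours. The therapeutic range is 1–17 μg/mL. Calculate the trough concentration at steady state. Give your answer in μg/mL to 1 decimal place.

k = ln2/t½ = ln2/46 ≈ 0.015068 h⁻¹; fraction remaining f = e^(−kτ) = e^(−0.015068×159) ≈ 0.0911.
Single-dose peak C₀ = D/Vd = 2364/215 ≈ 10.995 μg/mL.
Steady-state trough Cmin,ss = C₀·f/(1−f) ≈ 10.995 × 0.0911/0.9089 ≈ 1.102 μg/mL.
Trough 1.1 μg/mL vs MEC 1 μg/mL: adequate.

1.1 μg/mL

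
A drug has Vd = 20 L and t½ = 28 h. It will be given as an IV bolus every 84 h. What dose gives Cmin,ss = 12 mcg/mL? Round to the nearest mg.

τ/t½ = 84/28 ≈ 3, so f = (1/2)^(84/28) ≈ 0.125000.
Cmin,ss = (D/Vd)·f/(1−f), so D = Cmin,ss·Vd·(1−f)/f.
D = 12 × 20 × (1−f)/f ≈ 12 × 20 × 7.00000 ≈ 1680.00 mg.

1680 mg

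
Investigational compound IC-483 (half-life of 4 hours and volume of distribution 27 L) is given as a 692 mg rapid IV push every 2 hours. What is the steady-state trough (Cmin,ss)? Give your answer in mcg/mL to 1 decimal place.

k = ln2/t½ = ln2/4 ≈ 0.173287 h⁻¹; fraction remaining f = e^(−kτ) = e^(−0.173287×2) ≈ 0.7071.
Each bolus raises the concentration by D/Vd = 692/27 ≈ 25.630 mcg/mL.
Steady-state trough Cmin,ss = C₀·f/(1−f) ≈ 25.630 × 0.7071/0.2929 ≈ 61.874 mcg/mL.

61.9 mcg/mL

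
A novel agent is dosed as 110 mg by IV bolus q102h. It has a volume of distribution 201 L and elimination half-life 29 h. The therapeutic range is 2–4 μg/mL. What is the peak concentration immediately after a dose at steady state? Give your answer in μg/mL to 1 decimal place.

k = ln2/t½ = ln2/29 ≈ 0.023902 h⁻¹; fraction remaining f = e^(−kτ) = e^(−0.023902×102) ≈ 0.0873.
Accumulation ratio R = 1/(1 − f) ≈ 1/0.9127 ≈ 1.0957.
Each bolus raises the concentration by D/Vd = 110/201 ≈ 0.547 μg/mL.
Steady-state peak Cmax,ss = C₀·R ≈ 0.547 × 1.0957 ≈ 0.599 μg/mL.
Peak 0.6 μg/mL vs MTC 4 μg/mL: below toxic threshold.

0.6 μg/mL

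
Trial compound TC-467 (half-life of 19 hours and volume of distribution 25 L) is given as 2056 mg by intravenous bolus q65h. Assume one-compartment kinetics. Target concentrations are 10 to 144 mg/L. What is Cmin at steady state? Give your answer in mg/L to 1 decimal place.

τ/t½ = 65/19 ≈ 3.4211, so fraction remaining f = (1/2)^(65/19) ≈ 0.0934.
Accumulation ratio R = 1/(1 − f) ≈ 1/0.9066 ≈ 1.1030.
Single-dose peak C₀ = D/Vd = 2056/25 ≈ 82.240 mg/L.
Cmax,ss = C₀/(1 − f) ≈ 82.240/0.9066 ≈ 90.713 mg/L.
Steady-state trough Cmin,ss = Cmax,ss·f ≈ 90.713 × 0.0934 ≈ 8.473 mg/L.
Trough 8.5 mg/L vs MEC 10 mg/L: subtherapeutic.

8.5 mg/L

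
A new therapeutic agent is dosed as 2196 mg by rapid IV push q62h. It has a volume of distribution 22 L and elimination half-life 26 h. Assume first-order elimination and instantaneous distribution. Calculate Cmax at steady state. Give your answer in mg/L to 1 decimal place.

123.5 mg/L

k = ln2/t½ = ln2/26 ≈ 0.026660 h⁻¹; fraction remaining f = e^(−kτ) = e^(−0.026660×62) ≈ 0.1915.
At steady state, accumulation factor R = 1/(1 − e^(−kτ)) ≈ 1.2369.
Single-dose peak C₀ = D/Vd = 2196/22 ≈ 99.818 mg/L.
Steady-state peak Cmax,ss = C₀·R ≈ 99.818 × 1.2369 ≈ 123.465 mg/L.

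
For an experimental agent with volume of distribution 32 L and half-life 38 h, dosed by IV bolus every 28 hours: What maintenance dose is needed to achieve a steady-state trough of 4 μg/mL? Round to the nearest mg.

τ/t½ = 28/38 ≈ 0.73684, so f = (1/2)^(28/38) ≈ 0.600051.
Cmin,ss = (D/Vd)·f/(1−f), so D = Cmin,ss·Vd·(1−f)/f.
D = 4 × 32 × (1−f)/f ≈ 4 × 32 × 0.66653 ≈ 85.32 mg.

85 mg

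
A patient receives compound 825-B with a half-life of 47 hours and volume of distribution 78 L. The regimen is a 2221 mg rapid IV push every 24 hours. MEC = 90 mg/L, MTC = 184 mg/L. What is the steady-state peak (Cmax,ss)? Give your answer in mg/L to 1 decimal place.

k = ln2/t½ = ln2/47 ≈ 0.014748 h⁻¹; fraction remaining f = e^(−kτ) = e^(−0.014748×24) ≈ 0.7019.
At steady state, accumulation factor R = 1/(1 − e^(−kτ)) ≈ 3.3546.
Single-dose peak C₀ = D/Vd = 2221/78 ≈ 28.474 mg/L.
Cmax,ss = C₀/(1 − f) ≈ 28.474/0.2981 ≈ 95.518 mg/L.
Peak 95.5 mg/L vs MTC 184 mg/L: below toxic threshold.

95.5 mg/L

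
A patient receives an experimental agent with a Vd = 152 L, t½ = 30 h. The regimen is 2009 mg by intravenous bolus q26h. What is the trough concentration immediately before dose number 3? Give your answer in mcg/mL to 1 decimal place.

11.2 mcg/mL

f = (1/2)^(τ/t½) = (1/2)^(26/30) ≈ 0.5484.
C₀ = D/Vd = 2009/152 ≈ 13.217 mcg/mL.
Before the 3rd dose, 2 doses have been given. Superposition: Cmin = C₀·(f + f²).
≈ 13.217 × (0.5484 + 0.3007) ≈ 13.217 × 0.8491 ≈ 11.223 mcg/mL.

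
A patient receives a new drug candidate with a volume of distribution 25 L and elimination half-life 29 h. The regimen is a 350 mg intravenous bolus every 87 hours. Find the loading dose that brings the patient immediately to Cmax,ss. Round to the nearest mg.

f = (1/2)^(87/29) ≈ 0.125000; accumulation ratio R = 1/(1−f) ≈ 1.14286.
Loading dose to hit Cmax,ss on first dose: D_load = D_maint·R ≈ 350 × 1.14286 ≈ 400.00 mg.

400 mg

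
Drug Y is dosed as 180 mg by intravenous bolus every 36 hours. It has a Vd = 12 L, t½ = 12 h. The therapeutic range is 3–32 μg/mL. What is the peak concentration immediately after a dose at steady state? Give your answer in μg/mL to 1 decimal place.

τ = 36 h = 3 half-lives, so f = (1/2)^3 = 0.125.
Accumulation ratio R = 1/(1 − f) = 1/0.875 = 8/7.
Single-dose peak C₀ = D/Vd = 180/12 = 15 μg/mL.
Steady-state peak Cmax,ss = C₀·R = 15 × 8/7 ≈ 17.143 μg/mL.
Peak 17.1 μg/mL vs MTC 32 μg/mL: below toxic threshold.

17.1 μg/mL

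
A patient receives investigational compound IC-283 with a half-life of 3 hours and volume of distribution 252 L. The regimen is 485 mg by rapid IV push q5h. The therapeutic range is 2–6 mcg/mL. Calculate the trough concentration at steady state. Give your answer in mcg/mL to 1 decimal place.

0.9 mcg/mL

Over one 5-h interval, 5/3 ≈ 1.6667 half-lives elapse, leaving f ≈ 0.3150 of each dose.
At steady state, accumulation factor R = 1/(1 − e^(−kτ)) ≈ 1.4599.
Single-dose peak C₀ = D/Vd = 485/252 ≈ 1.925 mcg/mL.
Cmax,ss = C₀/(1 − f) ≈ 1.925/0.6850 ≈ 2.810 mcg/mL.
One interval later, Cmin,ss = Cmax,ss·e^(−kτ) ≈ 2.810 × 0.3150 ≈ 0.885 mcg/mL.
Trough 0.9 mcg/mL vs MEC 2 mcg/mL: subtherapeutic.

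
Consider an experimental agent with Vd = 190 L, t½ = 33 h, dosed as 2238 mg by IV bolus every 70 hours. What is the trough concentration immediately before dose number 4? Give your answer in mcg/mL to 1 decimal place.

f = (1/2)^(τ/t½) = (1/2)^(70/33) ≈ 0.2299.
C₀ = D/Vd = 2238/190 ≈ 11.779 mcg/mL.
Before the 4th dose, 3 doses have been given. Superposition: Cmin = C₀·(f + f² + … + f^3).
≈ 11.779 × (0.2299 + 0.0529 + 0.0122) ≈ 11.779 × 0.2950 ≈ 3.475 mcg/mL.

3.5 mcg/mL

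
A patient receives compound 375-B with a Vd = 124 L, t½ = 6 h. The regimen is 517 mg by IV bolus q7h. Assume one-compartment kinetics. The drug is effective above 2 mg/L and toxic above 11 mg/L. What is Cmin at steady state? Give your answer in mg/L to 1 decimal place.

Over one 7-h interval, 7/6 ≈ 1.1667 half-lives elapse, leaving f ≈ 0.4454 of each dose.
Each bolus raises the concentration by D/Vd = 517/124 ≈ 4.169 mg/L.
Steady-state trough Cmin,ss = C₀·f/(1−f) ≈ 4.169 × 0.4454/0.5546 ≈ 3.348 mg/L.
Trough 3.3 mg/L vs MEC 2 mg/L: adequate.

3.3 mg/L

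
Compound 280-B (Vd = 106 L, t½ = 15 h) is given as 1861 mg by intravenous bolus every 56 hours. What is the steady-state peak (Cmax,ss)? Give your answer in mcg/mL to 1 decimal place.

Over one 56-h interval, 56/15 ≈ 3.7333 half-lives elapse, leaving f ≈ 0.0752 of each dose.
At steady state, accumulation factor R = 1/(1 − e^(−kτ)) ≈ 1.0813.
Single-dose peak C₀ = D/Vd = 1861/106 ≈ 17.557 mcg/mL.
Steady-state peak Cmax,ss = C₀·R ≈ 17.557 × 1.0813 ≈ 18.984 mcg/mL.

19.0 mcg/mL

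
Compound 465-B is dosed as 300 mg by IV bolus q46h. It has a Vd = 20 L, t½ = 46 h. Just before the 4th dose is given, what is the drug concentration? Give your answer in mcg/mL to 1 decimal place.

13.1 mcg/mL

f = (1/2)^(τ/t½) = (1/2)^(46/46) ≈ 0.5000.
C₀ = D/Vd = 300/20 ≈ 15.000 mcg/mL.
Before the 4th dose, 3 doses have been given. Superposition: Cmin = C₀·(f + f² + … + f^3).
≈ 15.000 × (0.5000 + 0.2500 + 0.1250) ≈ 15.000 × 0.8750 ≈ 13.125 mcg/mL.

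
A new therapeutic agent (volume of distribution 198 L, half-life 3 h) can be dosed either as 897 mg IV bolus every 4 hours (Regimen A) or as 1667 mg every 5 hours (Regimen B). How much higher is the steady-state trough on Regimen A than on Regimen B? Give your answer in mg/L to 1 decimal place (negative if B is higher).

-0.9 mg/L

Regimen A: f = (1/2)^(4/3) ≈ 0.3969; Cmin,ss = (897/198)·f/(1−f) ≈ 2.981 mg/L.
Regimen B: f = (1/2)^(5/3) ≈ 0.3150; Cmin,ss = (1667/198)·f/(1−f) ≈ 3.872 mg/L.
Difference ≈ 2.981 − 3.872 ≈ -0.891 mg/L.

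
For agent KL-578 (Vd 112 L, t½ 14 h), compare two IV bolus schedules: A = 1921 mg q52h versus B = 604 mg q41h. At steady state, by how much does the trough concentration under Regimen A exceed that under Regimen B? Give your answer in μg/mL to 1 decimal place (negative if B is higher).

0.6 μg/mL

Regimen A: f = (1/2)^(52/14) ≈ 0.0762; Cmin,ss = (1921/112)·f/(1−f) ≈ 1.415 μg/mL.
Regimen B: f = (1/2)^(41/14) ≈ 0.1313; Cmin,ss = (604/112)·f/(1−f) ≈ 0.815 μg/mL.
Difference ≈ 1.415 − 0.815 ≈ 0.600 μg/mL.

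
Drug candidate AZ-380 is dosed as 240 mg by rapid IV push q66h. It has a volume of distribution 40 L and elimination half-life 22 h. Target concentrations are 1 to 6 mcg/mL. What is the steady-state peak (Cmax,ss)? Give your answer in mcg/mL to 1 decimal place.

6.9 mcg/mL

τ = 66 h = 3 half-lives, so f = (1/2)^3 = 0.125.
Accumulation ratio R = 1/(1 − f) = 1/0.875 = 8/7.
Single-dose peak C₀ = D/Vd = 240/40 = 6 mcg/mL.
Steady-state peak Cmax,ss = C₀·R = 6 × 8/7 ≈ 6.857 mcg/mL.
Peak 6.9 mcg/mL vs MTC 6 mcg/mL: exceeds toxic threshold.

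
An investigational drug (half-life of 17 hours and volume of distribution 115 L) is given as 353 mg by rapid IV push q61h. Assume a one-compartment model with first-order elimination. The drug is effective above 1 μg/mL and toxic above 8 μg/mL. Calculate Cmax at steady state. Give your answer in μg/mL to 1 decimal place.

Over one 61-h interval, 61/17 ≈ 3.5882 half-lives elapse, leaving f ≈ 0.0831 of each dose.
Accumulation ratio R = 1/(1 − f) ≈ 1/0.9169 ≈ 1.0906.
Each bolus raises the concentration by D/Vd = 353/115 ≈ 3.070 μg/mL.
Steady-state peak Cmax,ss = C₀·R ≈ 3.070 × 1.0906 ≈ 3.348 μg/mL.
Peak 3.3 μg/mL vs MTC 8 μg/mL: below toxic threshold.

3.3 μg/mL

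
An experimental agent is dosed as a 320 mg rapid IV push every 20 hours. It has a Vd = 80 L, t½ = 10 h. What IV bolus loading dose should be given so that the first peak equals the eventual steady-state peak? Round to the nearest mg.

f = (1/2)^(20/10) ≈ 0.250000; accumulation ratio R = 1/(1−f) ≈ 1.33333.
Loading dose to hit Cmax,ss on first dose: D_load = D_maint·R ≈ 320 × 1.33333 ≈ 426.67 mg.

427 mg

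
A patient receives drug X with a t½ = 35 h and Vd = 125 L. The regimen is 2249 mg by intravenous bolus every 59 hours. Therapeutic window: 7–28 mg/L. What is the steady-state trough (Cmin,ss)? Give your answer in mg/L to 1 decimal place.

Over one 59-h interval, 59/35 ≈ 1.6857 half-lives elapse, leaving f ≈ 0.3108 of each dose.
Accumulation ratio R = 1/(1 − f) ≈ 1/0.6892 ≈ 1.4510.
Single-dose peak C₀ = D/Vd = 2249/125 ≈ 17.992 mg/L.
Steady-state peak Cmax,ss = C₀·R ≈ 17.992 × 1.4510 ≈ 26.106 mg/L.
One interval later, Cmin,ss = Cmax,ss·e^(−kτ) ≈ 26.106 × 0.3108 ≈ 8.114 mg/L.
Trough 8.1 mg/L vs MEC 7 mg/L: adequate.

8.1 mg/L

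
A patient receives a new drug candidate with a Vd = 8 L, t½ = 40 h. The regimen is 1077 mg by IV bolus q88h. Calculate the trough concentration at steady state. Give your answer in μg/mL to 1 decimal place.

37.4 μg/mL

τ/t½ = 88/40 ≈ 2.2, so fraction remaining f = (1/2)^(88/40) ≈ 0.2176.
At steady state, accumulation factor R = 1/(1 − e^(−kτ)) ≈ 1.2781.
Single-dose peak C₀ = D/Vd = 1077/8 ≈ 134.625 μg/mL.
Cmax,ss = C₀/(1 − f) ≈ 134.625/0.7824 ≈ 172.067 μg/mL.
Steady-state trough Cmin,ss = Cmax,ss·f ≈ 172.067 × 0.2176 ≈ 37.442 μg/mL.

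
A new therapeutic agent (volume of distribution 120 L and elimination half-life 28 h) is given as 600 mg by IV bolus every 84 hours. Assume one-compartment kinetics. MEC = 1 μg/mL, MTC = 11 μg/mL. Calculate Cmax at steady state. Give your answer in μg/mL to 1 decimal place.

5.7 μg/mL

τ = 84 h = 3 half-lives, so f = (1/2)^3 = 0.125.
At steady state, R = 1/(1 − 0.125) = 8/7.
Single-dose peak C₀ = D/Vd = 600/120 = 5 μg/mL.
Steady-state peak Cmax,ss = C₀·R = 5 × 8/7 ≈ 5.714 μg/mL.
Peak 5.7 μg/mL vs MTC 11 μg/mL: below toxic threshold.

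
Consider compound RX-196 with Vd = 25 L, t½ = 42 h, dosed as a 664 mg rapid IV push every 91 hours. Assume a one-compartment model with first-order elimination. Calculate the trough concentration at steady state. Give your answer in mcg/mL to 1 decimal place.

k = ln2/t½ = ln2/42 ≈ 0.016504 h⁻¹; fraction remaining f = e^(−kτ) = e^(−0.016504×91) ≈ 0.2227.
Accumulation ratio R = 1/(1 − f) ≈ 1/0.7773 ≈ 1.2865.
Single-dose peak C₀ = D/Vd = 664/25 ≈ 26.560 mcg/mL.
Cmax,ss = C₀/(1 − f) ≈ 26.560/0.7773 ≈ 34.170 mcg/mL.
One interval later, Cmin,ss = Cmax,ss·e^(−kτ) ≈ 34.170 × 0.2227 ≈ 7.610 mcg/mL.

7.6 mcg/mL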